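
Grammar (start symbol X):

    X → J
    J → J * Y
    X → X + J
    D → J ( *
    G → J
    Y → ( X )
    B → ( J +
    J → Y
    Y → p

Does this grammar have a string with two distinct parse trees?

Only X, J, Y are reachable from X; ignoring the rest: This is a standard precedence ladder (X over J over Y), with each level left-recursive on its own operator ('+' at X, '*' at J). That structure is LR(1), hence unambiguous.

Unambiguous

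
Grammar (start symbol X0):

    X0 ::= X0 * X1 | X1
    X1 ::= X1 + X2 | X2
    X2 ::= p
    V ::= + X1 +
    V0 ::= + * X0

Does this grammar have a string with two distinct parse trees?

Only X0, X1, X2 are reachable from X0; ignoring the rest: The grammar is stratified — X0 handles '*' (left-recursive), X1 handles '+', X2 atoms. Each operator has a fixed associativity and precedence level, so every string has one parse.

Unambiguous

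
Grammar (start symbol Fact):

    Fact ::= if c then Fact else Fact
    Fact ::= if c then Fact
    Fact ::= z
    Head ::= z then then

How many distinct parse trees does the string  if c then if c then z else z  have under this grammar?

2

Parse trees for if c then if c then z else z:
  [Fact if c then [Fact if c then [Fact z]] else [Fact z]]
  [Fact if c then [Fact if c then [Fact z] else [Fact z]]]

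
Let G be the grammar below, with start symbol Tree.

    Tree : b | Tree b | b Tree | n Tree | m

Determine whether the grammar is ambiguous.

Witness: b b

Derivation 1: Tree ⇒ Tree b ⇒ b b
Derivation 2: Tree ⇒ b Tree ⇒ b b

Two distinct leftmost derivations for the same string.

Ambiguous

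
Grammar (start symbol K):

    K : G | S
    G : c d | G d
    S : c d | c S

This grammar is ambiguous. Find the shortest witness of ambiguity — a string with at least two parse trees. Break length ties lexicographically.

c d

length 2: c d has 2 parse trees

Two derivations of c d:
  K ⇒ G ⇒ c d
  K ⇒ S ⇒ c d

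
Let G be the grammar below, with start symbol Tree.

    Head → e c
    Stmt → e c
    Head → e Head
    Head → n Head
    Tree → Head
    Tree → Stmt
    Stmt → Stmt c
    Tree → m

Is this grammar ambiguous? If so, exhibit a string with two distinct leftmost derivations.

Witness: e c

Derivation 1: Tree ⇒ Head ⇒ e c
Derivation 2: Tree ⇒ Stmt ⇒ e c

Two distinct leftmost derivations for the same string.

Ambiguous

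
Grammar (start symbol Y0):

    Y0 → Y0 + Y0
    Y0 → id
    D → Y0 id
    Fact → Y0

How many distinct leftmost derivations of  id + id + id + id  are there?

Parse trees for id + id + id + id:
  [Y0 [Y0 id] + [Y0 [Y0 id] + [Y0 [Y0 id] + [Y0 id]]]]
  [Y0 [Y0 id] + [Y0 [Y0 [Y0 id] + [Y0 id]] + [Y0 id]]]
  [Y0 [Y0 [Y0 id] + [Y0 id]] + [Y0 [Y0 id] + [Y0 id]]]
  [Y0 [Y0 [Y0 id] + [Y0 [Y0 id] + [Y0 id]]] + [Y0 id]]
  [Y0 [Y0 [Y0 [Y0 id] + [Y0 id]] + [Y0 id]] + [Y0 id]]

5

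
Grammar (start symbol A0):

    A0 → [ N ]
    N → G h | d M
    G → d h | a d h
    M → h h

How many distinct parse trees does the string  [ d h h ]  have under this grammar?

2

Parse trees for [ d h h ]:
  [A0 [ [N [G d h] h] ]]
  [A0 [ [N d [M h h]] ]]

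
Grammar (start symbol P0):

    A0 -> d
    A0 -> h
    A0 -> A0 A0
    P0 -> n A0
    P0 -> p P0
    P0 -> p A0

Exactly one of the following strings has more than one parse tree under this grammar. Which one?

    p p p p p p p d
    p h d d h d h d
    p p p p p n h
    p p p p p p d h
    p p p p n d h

p h d d h d h d

p p p p p p p d: 1 tree
p h d d h d h d: 132 trees
p p p p p n h: 1 tree
p p p p p p d h: 1 tree
p p p p n d h: 1 tree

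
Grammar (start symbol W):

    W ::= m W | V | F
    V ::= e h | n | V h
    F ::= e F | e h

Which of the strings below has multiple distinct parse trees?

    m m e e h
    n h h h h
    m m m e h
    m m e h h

m m e e h: 1 tree
n h h h h: 1 tree
m m m e h: 2 trees
m m e h h: 1 tree

m m m e h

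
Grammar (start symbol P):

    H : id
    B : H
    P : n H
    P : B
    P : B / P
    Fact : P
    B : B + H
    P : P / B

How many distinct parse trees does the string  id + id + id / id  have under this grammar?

2

Parse trees for id + id + id / id:
  [P [B [B [B [H id]] + [H id]] + [H id]] / [P [B [H id]]]]
  [P [P [B [B [B [H id]] + [H id]] + [H id]]] / [B [H id]]]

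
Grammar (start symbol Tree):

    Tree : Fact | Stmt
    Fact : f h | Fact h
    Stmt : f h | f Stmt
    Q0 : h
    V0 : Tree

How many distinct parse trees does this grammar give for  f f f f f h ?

Parse trees for f f f f f h:
  [Tree [Stmt f [Stmt f [Stmt f [Stmt f [Stmt f h]]]]]]

1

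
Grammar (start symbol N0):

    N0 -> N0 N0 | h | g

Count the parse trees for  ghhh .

5

Parse trees for ghhh:
  [N0 [N0 g] [N0 [N0 h] [N0 [N0 h] [N0 h]]]]
  [N0 [N0 g] [N0 [N0 [N0 h] [N0 h]] [N0 h]]]
  [N0 [N0 [N0 g] [N0 h]] [N0 [N0 h] [N0 h]]]
  [N0 [N0 [N0 g] [N0 [N0 h] [N0 h]]] [N0 h]]
  [N0 [N0 [N0 [N0 g] [N0 h]] [N0 h]] [N0 h]]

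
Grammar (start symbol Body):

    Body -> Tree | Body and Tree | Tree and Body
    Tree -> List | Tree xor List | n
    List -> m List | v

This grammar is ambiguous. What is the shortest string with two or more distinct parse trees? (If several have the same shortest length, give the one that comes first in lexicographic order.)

length 1: no string has ≥2 trees
length 2: no string has ≥2 trees
length 3: n and n has 2 parse trees

Two derivations of n and n:
  Body ⇒ Body and Tree ⇒ Tree and Tree ⇒ n and Tree ⇒ n and n
  Body ⇒ Tree and Body ⇒ n and Body ⇒ n and Tree ⇒ n and n

n and n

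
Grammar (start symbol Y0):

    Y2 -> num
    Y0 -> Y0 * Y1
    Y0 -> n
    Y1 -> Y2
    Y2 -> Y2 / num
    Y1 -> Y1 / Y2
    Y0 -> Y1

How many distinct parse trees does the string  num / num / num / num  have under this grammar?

Parse trees for num / num / num / num:
  [Y0 [Y1 [Y2 [Y2 [Y2 [Y2 num] / num] / num] / num]]]
  [Y0 [Y1 [Y1 [Y2 num]] / [Y2 [Y2 [Y2 num] / num] / num]]]
  [Y0 [Y1 [Y1 [Y2 [Y2 num] / num]] / [Y2 [Y2 num] / num]]]
  [Y0 [Y1 [Y1 [Y1 [Y2 num]] / [Y2 num]] / [Y2 [Y2 num] / num]]]
  [Y0 [Y1 [Y1 [Y2 [Y2 [Y2 num] / num] / num]] / [Y2 num]]]
  [Y0 [Y1 [Y1 [Y1 [Y2 num]] / [Y2 [Y2 num] / num]] / [Y2 num]]]
  [Y0 [Y1 [Y1 [Y1 [Y2 [Y2 num] / num]] / [Y2 num]] / [Y2 num]]]
  [Y0 [Y1 [Y1 [Y1 [Y1 [Y2 num]] / [Y2 num]] / [Y2 num]] / [Y2 num]]]

8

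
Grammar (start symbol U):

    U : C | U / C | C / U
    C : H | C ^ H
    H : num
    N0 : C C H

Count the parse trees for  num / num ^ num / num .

Parse trees for num / num ^ num / num:
  [U [U [U [C [H num]]] / [C [C [H num]] ^ [H num]]] / [C [H num]]]
  [U [U [C [H num]] / [U [C [C [H num]] ^ [H num]]]] / [C [H num]]]
  [U [C [H num]] / [U [U [C [C [H num]] ^ [H num]]] / [C [H num]]]]
  [U [C [H num]] / [U [C [C [H num]] ^ [H num]] / [U [C [H num]]]]]

4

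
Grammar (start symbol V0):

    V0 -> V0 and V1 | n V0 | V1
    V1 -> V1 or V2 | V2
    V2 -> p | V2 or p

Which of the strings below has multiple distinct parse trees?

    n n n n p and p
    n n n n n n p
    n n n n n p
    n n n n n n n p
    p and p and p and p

n n n n p and p

n n n n p and p: 5 trees
n n n n n n p: 1 tree
n n n n n p: 1 tree
n n n n n n n p: 1 tree
p and p and p and p: 1 tree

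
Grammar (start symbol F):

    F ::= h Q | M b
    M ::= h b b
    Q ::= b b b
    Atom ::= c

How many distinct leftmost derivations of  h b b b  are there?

2

Parse trees for h b b b:
  [F h [Q b b b]]
  [F [M h b b] b]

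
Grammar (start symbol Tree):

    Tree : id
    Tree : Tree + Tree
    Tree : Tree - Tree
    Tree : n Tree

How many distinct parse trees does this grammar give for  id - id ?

1

Parse trees for id - id:
  [Tree [Tree id] - [Tree id]]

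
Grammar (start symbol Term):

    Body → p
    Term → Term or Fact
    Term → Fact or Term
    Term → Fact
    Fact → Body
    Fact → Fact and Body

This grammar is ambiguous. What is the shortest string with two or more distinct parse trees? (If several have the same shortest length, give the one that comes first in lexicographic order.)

p or p

length 1: no string has ≥2 trees
length 3: p or p has 2 parse trees

Two derivations of p or p:
  Term ⇒ Term or Fact ⇒ Fact or Fact ⇒ Body or Fact ⇒ p or Fact ⇒ p or Body ⇒ p or p
  Term ⇒ Fact or Term ⇒ Body or Term ⇒ p or Term ⇒ p or Fact ⇒ p or Body ⇒ p or p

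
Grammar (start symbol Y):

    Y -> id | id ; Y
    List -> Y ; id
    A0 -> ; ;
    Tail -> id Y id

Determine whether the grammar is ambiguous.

(List, A0, Tail are unreachable from Y, so their rules don't affect L(Y).) Right-recursive list with a separator: after each atom, whether the separator follows determines the rule. One parse per string.

Unambiguous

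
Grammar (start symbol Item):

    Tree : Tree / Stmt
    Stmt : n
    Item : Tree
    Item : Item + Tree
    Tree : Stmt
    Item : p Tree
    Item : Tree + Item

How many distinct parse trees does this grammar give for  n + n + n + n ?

8

Parse trees for n + n + n + n:
  [Item [Item [Item [Item [Tree [Stmt n]]] + [Tree [Stmt n]]] + [Tree [Stmt n]]] + [Tree [Stmt n]]]
  [Item [Item [Item [Tree [Stmt n]] + [Item [Tree [Stmt n]]]] + [Tree [Stmt n]]] + [Tree [Stmt n]]]
  [Item [Item [Tree [Stmt n]] + [Item [Item [Tree [Stmt n]]] + [Tree [Stmt n]]]] + [Tree [Stmt n]]]
  [Item [Item [Tree [Stmt n]] + [Item [Tree [Stmt n]] + [Item [Tree [Stmt n]]]]] + [Tree [Stmt n]]]
  [Item [Tree [Stmt n]] + [Item [Item [Item [Tree [Stmt n]]] + [Tree [Stmt n]]] + [Tree [Stmt n]]]]
  [Item [Tree [Stmt n]] + [Item [Item [Tree [Stmt n]] + [Item [Tree [Stmt n]]]] + [Tree [Stmt n]]]]
  [Item [Tree [Stmt n]] + [Item [Tree [Stmt n]] + [Item [Item [Tree [Stmt n]]] + [Tree [Stmt n]]]]]
  [Item [Tree [Stmt n]] + [Item [Tree [Stmt n]] + [Item [Tree [Stmt n]] + [Item [Tree [Stmt n]]]]]]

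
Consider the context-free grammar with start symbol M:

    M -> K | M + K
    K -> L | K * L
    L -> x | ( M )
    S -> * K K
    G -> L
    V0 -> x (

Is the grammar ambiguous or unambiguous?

Unambiguous

(S, G, V0 are unreachable from M, so their rules don't affect L(M).) This is a standard precedence ladder (M over K over L), with each level left-recursive on its own operator ('+' at M, '*' at K). That structure is LR(1), hence unambiguous.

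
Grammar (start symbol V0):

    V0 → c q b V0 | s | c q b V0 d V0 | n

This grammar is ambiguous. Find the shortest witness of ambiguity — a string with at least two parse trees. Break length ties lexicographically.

length 1: no string has ≥2 trees
length 4: no string has ≥2 trees
length 6: no string has ≥2 trees
length 7: no string has ≥2 trees
length 9: c q b c q b n d n has 2 parse trees

Two derivations of c q b c q b n d n:
  V0 ⇒ c q b V0 ⇒ c q b c q b V0 d V0 ⇒ c q b c q b n d V0 ⇒ c q b c q b n d n
  V0 ⇒ c q b V0 d V0 ⇒ c q b c q b V0 d V0 ⇒ c q b c q b n d V0 ⇒ c q b c q b n d n

c q b c q b n d n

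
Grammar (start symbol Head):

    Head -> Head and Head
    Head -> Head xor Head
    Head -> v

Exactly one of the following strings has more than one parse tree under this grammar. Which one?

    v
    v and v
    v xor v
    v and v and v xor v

v and v and v xor v

v: 1 tree
v and v: 1 tree
v xor v: 1 tree
v and v and v xor v: 5 trees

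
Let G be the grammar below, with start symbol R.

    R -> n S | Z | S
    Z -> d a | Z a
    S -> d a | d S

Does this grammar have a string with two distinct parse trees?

Ambiguous

Witness: d a

Derivation 1: R ⇒ Z ⇒ d a
Derivation 2: R ⇒ S ⇒ d a

Two distinct leftmost derivations for the same string.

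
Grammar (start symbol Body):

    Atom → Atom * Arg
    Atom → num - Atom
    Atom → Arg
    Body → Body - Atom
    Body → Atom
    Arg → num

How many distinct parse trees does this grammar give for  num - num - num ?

4

Parse trees for num - num - num:
  [Body [Body [Atom [Arg num]]] - [Atom num - [Atom [Arg num]]]]
  [Body [Body [Body [Atom [Arg num]]] - [Atom [Arg num]]] - [Atom [Arg num]]]
  [Body [Body [Atom num - [Atom [Arg num]]]] - [Atom [Arg num]]]
  [Body [Atom num - [Atom num - [Atom [Arg num]]]]]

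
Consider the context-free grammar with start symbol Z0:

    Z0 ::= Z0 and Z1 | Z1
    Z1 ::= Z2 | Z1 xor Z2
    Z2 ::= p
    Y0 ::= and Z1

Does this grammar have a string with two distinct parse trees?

(Y0 is unreachable from Z0, so its rules don't affect L(Z0).) The grammar is stratified — Z0 handles 'and' (left-recursive), Z1 handles 'xor', Z2 atoms. Each operator has a fixed associativity and precedence level, so every string has one parse.

Unambiguous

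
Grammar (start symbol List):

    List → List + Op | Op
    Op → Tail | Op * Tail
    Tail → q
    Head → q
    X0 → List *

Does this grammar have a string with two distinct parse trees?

Only List, Op, Tail are reachable from List; ignoring the rest: The grammar is stratified — List handles '+' (left-recursive), Op handles '*', Tail atoms. Each operator has a fixed associativity and precedence level, so every string has one parse.

Unambiguous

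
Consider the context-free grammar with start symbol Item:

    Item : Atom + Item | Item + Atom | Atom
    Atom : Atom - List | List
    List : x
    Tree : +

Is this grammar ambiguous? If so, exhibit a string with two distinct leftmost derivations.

Witness: x + x

Derivation 1: Item ⇒ Atom + Item ⇒ List + Item ⇒ x + Item ⇒ x + Atom ⇒ x + List ⇒ x + x
Derivation 2: Item ⇒ Item + Atom ⇒ Atom + Atom ⇒ List + Atom ⇒ x + Atom ⇒ x + List ⇒ x + x

Two distinct leftmost derivations for the same string.

Ambiguous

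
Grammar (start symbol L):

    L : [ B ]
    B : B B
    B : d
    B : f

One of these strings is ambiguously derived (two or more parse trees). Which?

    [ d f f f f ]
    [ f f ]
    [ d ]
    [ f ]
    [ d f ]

[ d f f f f ]: 14 trees
[ f f ]: 1 tree
[ d ]: 1 tree
[ f ]: 1 tree
[ d f ]: 1 tree

[ d f f f f ]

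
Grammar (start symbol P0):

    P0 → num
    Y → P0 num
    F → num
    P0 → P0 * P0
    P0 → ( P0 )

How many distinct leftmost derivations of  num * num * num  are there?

2

Parse trees for num * num * num:
  [P0 [P0 num] * [P0 [P0 num] * [P0 num]]]
  [P0 [P0 [P0 num] * [P0 num]] * [P0 num]]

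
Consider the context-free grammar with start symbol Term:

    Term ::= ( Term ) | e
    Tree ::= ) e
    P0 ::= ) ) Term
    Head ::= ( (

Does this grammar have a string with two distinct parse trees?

Unambiguous

(Tree, P0, Head are unreachable from Term, so their rules don't affect L(Term).) L(Term) is { openⁿ atom closeⁿ : n ≥ 0 }. The bracket depth fixes n, and the derivation is forced at every step.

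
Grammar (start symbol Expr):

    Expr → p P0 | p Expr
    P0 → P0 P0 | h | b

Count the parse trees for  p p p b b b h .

Parse trees for p p p b b b h:
  [Expr p [Expr p [Expr p [P0 [P0 b] [P0 [P0 b] [P0 [P0 b] [P0 h]]]]]]]
  [Expr p [Expr p [Expr p [P0 [P0 b] [P0 [P0 [P0 b] [P0 b]] [P0 h]]]]]]
  [Expr p [Expr p [Expr p [P0 [P0 [P0 b] [P0 b]] [P0 [P0 b] [P0 h]]]]]]
  [Expr p [Expr p [Expr p [P0 [P0 [P0 b] [P0 [P0 b] [P0 b]]] [P0 h]]]]]
  [Expr p [Expr p [Expr p [P0 [P0 [P0 [P0 b] [P0 b]] [P0 b]] [P0 h]]]]]

5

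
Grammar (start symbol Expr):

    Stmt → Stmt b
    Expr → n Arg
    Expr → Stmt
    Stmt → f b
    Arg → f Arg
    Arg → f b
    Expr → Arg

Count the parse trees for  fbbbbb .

Parse trees for fbbbbb:
  [Expr [Stmt [Stmt [Stmt [Stmt [Stmt f b] b] b] b] b]]

1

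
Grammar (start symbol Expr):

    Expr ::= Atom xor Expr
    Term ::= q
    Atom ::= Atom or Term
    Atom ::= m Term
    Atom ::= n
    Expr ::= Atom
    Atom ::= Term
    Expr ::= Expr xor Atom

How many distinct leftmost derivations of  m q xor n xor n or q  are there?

4

Parse trees for m q xor n xor n or q:
  [Expr [Atom m [Term q]] xor [Expr [Atom n] xor [Expr [Atom [Atom n] or [Term q]]]]]
  [Expr [Atom m [Term q]] xor [Expr [Expr [Atom n]] xor [Atom [Atom n] or [Term q]]]]
  [Expr [Expr [Atom m [Term q]] xor [Expr [Atom n]]] xor [Atom [Atom n] or [Term q]]]
  [Expr [Expr [Expr [Atom m [Term q]]] xor [Atom n]] xor [Atom [Atom n] or [Term q]]]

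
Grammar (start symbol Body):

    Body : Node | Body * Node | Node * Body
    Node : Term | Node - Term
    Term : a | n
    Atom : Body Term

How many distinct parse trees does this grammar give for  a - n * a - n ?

2

Parse trees for a - n * a - n:
  [Body [Body [Node [Node [Term a]] - [Term n]]] * [Node [Node [Term a]] - [Term n]]]
  [Body [Node [Node [Term a]] - [Term n]] * [Body [Node [Node [Term a]] - [Term n]]]]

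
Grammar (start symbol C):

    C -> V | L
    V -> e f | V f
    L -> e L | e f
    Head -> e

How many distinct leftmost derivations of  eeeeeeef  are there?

1

Parse trees for eeeeeeef:
  [C [L e [L e [L e [L e [L e [L e [L e f]]]]]]]]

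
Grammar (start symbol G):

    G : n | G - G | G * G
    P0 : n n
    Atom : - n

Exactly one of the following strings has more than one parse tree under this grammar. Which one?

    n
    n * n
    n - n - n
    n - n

n - n - n

n: 1 tree
n * n: 1 tree
n - n - n: 2 trees
n - n: 1 tree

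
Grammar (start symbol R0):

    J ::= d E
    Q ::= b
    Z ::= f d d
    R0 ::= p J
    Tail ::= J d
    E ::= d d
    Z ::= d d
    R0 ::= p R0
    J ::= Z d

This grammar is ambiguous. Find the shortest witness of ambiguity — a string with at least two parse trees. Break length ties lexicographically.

length 4: p d d d has 2 parse trees

Two derivations of p d d d:
  R0 ⇒ p J ⇒ p d E ⇒ p d d d
  R0 ⇒ p J ⇒ p Z d ⇒ p d d d

p d d d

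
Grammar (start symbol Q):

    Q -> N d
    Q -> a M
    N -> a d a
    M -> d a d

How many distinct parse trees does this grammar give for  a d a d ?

2

Parse trees for a d a d:
  [Q [N a d a] d]
  [Q a [M d a d]]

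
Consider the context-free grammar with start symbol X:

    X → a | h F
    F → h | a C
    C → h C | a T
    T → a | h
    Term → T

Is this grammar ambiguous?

Only X, F, C, T are reachable from X; ignoring the rest: Each reachable nonterminal has at most one production per leading terminal, and all productions are right-linear; the derivation is determined token-by-token.

Unambiguous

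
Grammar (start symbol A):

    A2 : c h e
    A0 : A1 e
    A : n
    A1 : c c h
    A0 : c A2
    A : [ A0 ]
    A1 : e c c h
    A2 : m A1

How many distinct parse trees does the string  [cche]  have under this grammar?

2

Parse trees for [cche]:
  [A [ [A0 [A1 c c h] e] ]]
  [A [ [A0 c [A2 c h e]] ]]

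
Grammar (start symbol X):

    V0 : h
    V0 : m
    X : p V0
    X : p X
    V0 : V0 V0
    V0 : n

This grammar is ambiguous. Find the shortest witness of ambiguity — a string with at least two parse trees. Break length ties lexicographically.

length 2: no string has ≥2 trees
length 3: no string has ≥2 trees
length 4: p h h h has 2 parse trees

Two derivations of p h h h:
  X ⇒ p V0 ⇒ p V0 V0 ⇒ p h V0 ⇒ p h V0 V0 ⇒ p h h V0 ⇒ p h h h
  X ⇒ p V0 ⇒ p V0 V0 ⇒ p V0 V0 V0 ⇒ p h V0 V0 ⇒ p h h V0 ⇒ p h h h

p h h h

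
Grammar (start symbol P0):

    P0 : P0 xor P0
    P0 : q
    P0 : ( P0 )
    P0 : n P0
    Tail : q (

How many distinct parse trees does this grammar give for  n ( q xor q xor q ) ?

2

Parse trees for n ( q xor q xor q ):
  [P0 n [P0 ( [P0 [P0 q] xor [P0 [P0 q] xor [P0 q]]] )]]
  [P0 n [P0 ( [P0 [P0 [P0 q] xor [P0 q]] xor [P0 q]] )]]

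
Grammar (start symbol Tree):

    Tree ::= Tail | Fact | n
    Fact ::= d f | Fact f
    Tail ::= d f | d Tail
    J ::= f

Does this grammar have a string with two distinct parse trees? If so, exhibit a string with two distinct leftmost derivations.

Witness: d f

Derivation 1: Tree ⇒ Tail ⇒ d f
Derivation 2: Tree ⇒ Fact ⇒ d f

Two distinct leftmost derivations for the same string.

Ambiguous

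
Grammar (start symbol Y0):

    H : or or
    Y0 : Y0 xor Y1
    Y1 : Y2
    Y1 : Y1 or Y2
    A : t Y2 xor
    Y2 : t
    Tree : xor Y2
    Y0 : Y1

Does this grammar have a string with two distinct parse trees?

Only Y0, Y1, Y2 are reachable from Y0; ignoring the rest: The grammar is stratified — Y0 handles 'xor' (left-recursive), Y1 handles 'or', Y2 atoms. Each operator has a fixed associativity and precedence level, so every string has one parse.

Unambiguous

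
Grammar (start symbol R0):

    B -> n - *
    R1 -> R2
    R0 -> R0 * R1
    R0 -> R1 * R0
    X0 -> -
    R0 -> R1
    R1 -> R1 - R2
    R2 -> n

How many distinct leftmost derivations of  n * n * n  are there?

4

Parse trees for n * n * n:
  [R0 [R0 [R0 [R1 [R2 n]]] * [R1 [R2 n]]] * [R1 [R2 n]]]
  [R0 [R0 [R1 [R2 n]] * [R0 [R1 [R2 n]]]] * [R1 [R2 n]]]
  [R0 [R1 [R2 n]] * [R0 [R0 [R1 [R2 n]]] * [R1 [R2 n]]]]
  [R0 [R1 [R2 n]] * [R0 [R1 [R2 n]] * [R0 [R1 [R2 n]]]]]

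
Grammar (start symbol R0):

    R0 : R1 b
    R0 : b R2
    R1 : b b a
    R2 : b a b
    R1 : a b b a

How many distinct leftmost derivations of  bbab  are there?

2

Parse trees for bbab:
  [R0 [R1 b b a] b]
  [R0 b [R2 b a b]]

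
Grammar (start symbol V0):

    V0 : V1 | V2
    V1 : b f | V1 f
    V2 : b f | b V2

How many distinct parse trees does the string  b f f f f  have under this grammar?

Parse trees for b f f f f:
  [V0 [V1 [V1 [V1 [V1 b f] f] f] f]]

1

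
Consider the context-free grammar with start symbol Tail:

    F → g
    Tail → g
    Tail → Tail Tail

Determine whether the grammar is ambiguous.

Witness: g g g

Derivation 1: Tail ⇒ Tail Tail ⇒ g Tail ⇒ g Tail Tail ⇒ g g Tail ⇒ g g g
Derivation 2: Tail ⇒ Tail Tail ⇒ Tail Tail Tail ⇒ g Tail Tail ⇒ g g Tail ⇒ g g g

Two distinct leftmost derivations for the same string.

Ambiguous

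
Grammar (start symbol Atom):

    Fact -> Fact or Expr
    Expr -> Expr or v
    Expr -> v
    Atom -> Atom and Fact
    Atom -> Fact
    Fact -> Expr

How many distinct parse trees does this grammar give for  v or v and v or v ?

Parse trees for v or v and v or v:
  [Atom [Atom [Fact [Fact [Expr v]] or [Expr v]]] and [Fact [Fact [Expr v]] or [Expr v]]]
  [Atom [Atom [Fact [Fact [Expr v]] or [Expr v]]] and [Fact [Expr [Expr v] or v]]]
  [Atom [Atom [Fact [Expr [Expr v] or v]]] and [Fact [Fact [Expr v]] or [Expr v]]]
  [Atom [Atom [Fact [Expr [Expr v] or v]]] and [Fact [Expr [Expr v] or v]]]

4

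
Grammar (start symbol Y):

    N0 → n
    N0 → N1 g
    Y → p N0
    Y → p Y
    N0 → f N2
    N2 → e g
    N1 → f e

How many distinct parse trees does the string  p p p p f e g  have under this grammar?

2

Parse trees for p p p p f e g:
  [Y p [Y p [Y p [Y p [N0 [N1 f e] g]]]]]
  [Y p [Y p [Y p [Y p [N0 f [N2 e g]]]]]]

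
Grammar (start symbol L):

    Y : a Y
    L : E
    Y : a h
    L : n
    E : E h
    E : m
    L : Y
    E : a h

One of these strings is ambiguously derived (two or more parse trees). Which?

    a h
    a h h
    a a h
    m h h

a h: 2 trees
a h h: 1 tree
a a h: 1 tree
m h h: 1 tree

a h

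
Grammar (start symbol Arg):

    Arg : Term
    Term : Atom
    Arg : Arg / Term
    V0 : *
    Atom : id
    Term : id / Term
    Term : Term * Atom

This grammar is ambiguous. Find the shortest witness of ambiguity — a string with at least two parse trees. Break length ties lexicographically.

id / id

length 1: no string has ≥2 trees
length 3: id / id has 2 parse trees

Two derivations of id / id:
  Arg ⇒ Term ⇒ id / Term ⇒ id / Atom ⇒ id / id
  Arg ⇒ Arg / Term ⇒ Term / Term ⇒ Atom / Term ⇒ id / Term ⇒ id / Atom ⇒ id / id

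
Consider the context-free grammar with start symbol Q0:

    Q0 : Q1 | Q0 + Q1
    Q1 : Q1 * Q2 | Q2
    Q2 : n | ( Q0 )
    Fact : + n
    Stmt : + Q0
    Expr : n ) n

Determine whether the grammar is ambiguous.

Unambiguous

(Fact, Stmt, Expr are unreachable from Q0, so their rules don't affect L(Q0).) This is a standard precedence ladder (Q0 over Q1 over Q2), with each level left-recursive on its own operator ('+' at Q0, '*' at Q1). That structure is LR(1), hence unambiguous.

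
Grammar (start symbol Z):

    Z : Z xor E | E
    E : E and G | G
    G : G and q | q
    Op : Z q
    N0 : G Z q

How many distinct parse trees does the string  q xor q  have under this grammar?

Parse trees for q xor q:
  [Z [Z [E [G q]]] xor [E [G q]]]

1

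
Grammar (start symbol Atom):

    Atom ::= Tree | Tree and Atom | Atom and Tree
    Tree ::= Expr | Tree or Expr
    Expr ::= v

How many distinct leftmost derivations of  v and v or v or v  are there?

2

Parse trees for v and v or v or v:
  [Atom [Tree [Expr v]] and [Atom [Tree [Tree [Tree [Expr v]] or [Expr v]] or [Expr v]]]]
  [Atom [Atom [Tree [Expr v]]] and [Tree [Tree [Tree [Expr v]] or [Expr v]] or [Expr v]]]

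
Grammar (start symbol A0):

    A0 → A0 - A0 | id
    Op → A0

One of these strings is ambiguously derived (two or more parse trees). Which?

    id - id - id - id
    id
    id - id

id - id - id - id

id - id - id - id: 5 trees
id: 1 tree
id - id: 1 tree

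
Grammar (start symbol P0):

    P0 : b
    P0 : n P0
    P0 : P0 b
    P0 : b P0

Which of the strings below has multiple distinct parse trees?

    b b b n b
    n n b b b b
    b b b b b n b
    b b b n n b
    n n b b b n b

n n b b b b

b b b n b: 1 tree
n n b b b b: 26 trees
b b b b b n b: 1 tree
b b b n n b: 1 tree
n n b b b n b: 1 tree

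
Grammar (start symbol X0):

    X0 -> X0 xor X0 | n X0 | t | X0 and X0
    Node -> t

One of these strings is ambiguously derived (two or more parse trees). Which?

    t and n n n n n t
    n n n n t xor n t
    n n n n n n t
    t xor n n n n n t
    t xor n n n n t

t and n n n n n t: 1 tree
n n n n t xor n t: 5 trees
n n n n n n t: 1 tree
t xor n n n n n t: 1 tree
t xor n n n n t: 1 tree

n n n n t xor n t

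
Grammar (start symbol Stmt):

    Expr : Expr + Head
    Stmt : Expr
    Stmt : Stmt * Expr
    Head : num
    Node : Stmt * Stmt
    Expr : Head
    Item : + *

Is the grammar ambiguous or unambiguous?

Only Stmt, Expr, Head are reachable from Stmt; ignoring the rest: Stmt → Stmt * Expr | Expr  ;  Expr → Expr + Head | Head  — a left-associative chain with Head at the bottom. Each string factors uniquely by precedence.

Unambiguous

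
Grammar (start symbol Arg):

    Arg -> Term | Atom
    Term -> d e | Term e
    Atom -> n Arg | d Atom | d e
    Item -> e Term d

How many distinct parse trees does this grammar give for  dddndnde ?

2

Parse trees for dddndnde:
  [Arg [Atom d [Atom d [Atom d [Atom n [Arg [Atom d [Atom n [Arg [Term d e]]]]]]]]]]
  [Arg [Atom d [Atom d [Atom d [Atom n [Arg [Atom d [Atom n [Arg [Atom d e]]]]]]]]]]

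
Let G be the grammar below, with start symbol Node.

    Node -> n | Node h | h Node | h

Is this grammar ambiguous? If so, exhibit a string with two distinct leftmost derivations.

Witness: h h

Derivation 1: Node ⇒ Node h ⇒ h h
Derivation 2: Node ⇒ h Node ⇒ h h

Two distinct leftmost derivations for the same string.

Ambiguous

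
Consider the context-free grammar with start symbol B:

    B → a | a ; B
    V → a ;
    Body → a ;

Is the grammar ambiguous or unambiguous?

Only B is reachable from B; ignoring the rest: The reachable grammar is A → atom sep A | atom. Each atom is followed by either the separator (recurse) or end-of-string (stop) — no choice point.

Unambiguous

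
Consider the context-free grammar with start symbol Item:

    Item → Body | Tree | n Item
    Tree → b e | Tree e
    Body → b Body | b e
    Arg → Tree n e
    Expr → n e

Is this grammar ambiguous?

Witness: b e

Derivation 1: Item ⇒ Body ⇒ b e
Derivation 2: Item ⇒ Tree ⇒ b e

Two distinct leftmost derivations for the same string.

Ambiguous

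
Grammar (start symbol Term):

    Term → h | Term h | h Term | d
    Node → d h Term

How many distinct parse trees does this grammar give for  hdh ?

2

Parse trees for hdh:
  [Term [Term h [Term d]] h]
  [Term h [Term [Term d] h]]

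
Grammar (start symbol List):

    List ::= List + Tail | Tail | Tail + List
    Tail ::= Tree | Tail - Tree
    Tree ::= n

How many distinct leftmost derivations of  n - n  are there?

1

Parse trees for n - n:
  [List [Tail [Tail [Tree n]] - [Tree n]]]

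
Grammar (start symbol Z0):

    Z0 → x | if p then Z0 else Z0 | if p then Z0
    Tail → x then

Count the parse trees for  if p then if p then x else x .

2

Parse trees for if p then if p then x else x:
  [Z0 if p then [Z0 if p then [Z0 x]] else [Z0 x]]
  [Z0 if p then [Z0 if p then [Z0 x] else [Z0 x]]]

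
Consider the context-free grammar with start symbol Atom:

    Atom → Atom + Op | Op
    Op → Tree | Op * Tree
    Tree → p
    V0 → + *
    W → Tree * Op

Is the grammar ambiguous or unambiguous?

Only Atom, Op, Tree are reachable from Atom; ignoring the rest: This is a standard precedence ladder (Atom over Op over Tree), with each level left-recursive on its own operator ('+' at Atom, '*' at Op). That structure is LR(1), hence unambiguous.

Unambiguous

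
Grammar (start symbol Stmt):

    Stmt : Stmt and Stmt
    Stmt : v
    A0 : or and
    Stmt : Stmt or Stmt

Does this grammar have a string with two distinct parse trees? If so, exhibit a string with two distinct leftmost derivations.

Ambiguous

Witness: v and v and v

Derivation 1: Stmt ⇒ Stmt and Stmt ⇒ Stmt and Stmt and Stmt ⇒ v and Stmt and Stmt ⇒ v and v and Stmt ⇒ v and v and v
Derivation 2: Stmt ⇒ Stmt and Stmt ⇒ v and Stmt ⇒ v and Stmt and Stmt ⇒ v and v and Stmt ⇒ v and v and v

Two distinct leftmost derivations for the same string.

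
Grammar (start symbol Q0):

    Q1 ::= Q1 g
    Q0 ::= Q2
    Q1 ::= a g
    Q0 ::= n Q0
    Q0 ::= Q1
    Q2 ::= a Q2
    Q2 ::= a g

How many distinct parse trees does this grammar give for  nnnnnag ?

2

Parse trees for nnnnnag:
  [Q0 n [Q0 n [Q0 n [Q0 n [Q0 n [Q0 [Q2 a g]]]]]]]
  [Q0 n [Q0 n [Q0 n [Q0 n [Q0 n [Q0 [Q1 a g]]]]]]]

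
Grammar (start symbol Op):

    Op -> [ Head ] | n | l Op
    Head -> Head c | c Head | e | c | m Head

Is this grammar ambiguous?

Ambiguous

Witness: [ c c ]

Derivation 1: Op ⇒ [ Head ] ⇒ [ Head c ] ⇒ [ c c ]
Derivation 2: Op ⇒ [ Head ] ⇒ [ c Head ] ⇒ [ c c ]

Two distinct leftmost derivations for the same string.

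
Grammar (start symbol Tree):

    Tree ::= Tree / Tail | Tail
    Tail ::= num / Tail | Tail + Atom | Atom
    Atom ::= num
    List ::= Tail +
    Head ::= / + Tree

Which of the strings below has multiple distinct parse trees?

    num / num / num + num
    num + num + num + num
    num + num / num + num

num / num / num + num: 7 trees
num + num + num + num: 1 tree
num + num / num + num: 1 tree

num / num / num + num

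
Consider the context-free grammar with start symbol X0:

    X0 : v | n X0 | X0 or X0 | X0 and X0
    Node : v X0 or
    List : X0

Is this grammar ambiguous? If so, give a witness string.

Witness: n v and v

Derivation 1: X0 ⇒ n X0 ⇒ n X0 and X0 ⇒ n v and X0 ⇒ n v and v
Derivation 2: X0 ⇒ X0 and X0 ⇒ n X0 and X0 ⇒ n v and X0 ⇒ n v and v

Two distinct leftmost derivations for the same string.

Ambiguous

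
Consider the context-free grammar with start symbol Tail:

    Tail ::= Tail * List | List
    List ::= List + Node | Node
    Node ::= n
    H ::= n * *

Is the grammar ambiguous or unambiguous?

Unambiguous

(H is unreachable from Tail, so its rules don't affect L(Tail).) The grammar is stratified — Tail handles '*' (left-recursive), List handles '+', Node atoms. Each operator has a fixed associativity and precedence level, so every string has one parse.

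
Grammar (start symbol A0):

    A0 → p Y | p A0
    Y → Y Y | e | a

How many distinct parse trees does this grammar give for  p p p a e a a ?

Parse trees for p p p a e a a:
  [A0 p [A0 p [A0 p [Y [Y a] [Y [Y e] [Y [Y a] [Y a]]]]]]]
  [A0 p [A0 p [A0 p [Y [Y a] [Y [Y [Y e] [Y a]] [Y a]]]]]]
  [A0 p [A0 p [A0 p [Y [Y [Y a] [Y e]] [Y [Y a] [Y a]]]]]]
  [A0 p [A0 p [A0 p [Y [Y [Y a] [Y [Y e] [Y a]]] [Y a]]]]]
  [A0 p [A0 p [A0 p [Y [Y [Y [Y a] [Y e]] [Y a]] [Y a]]]]]

5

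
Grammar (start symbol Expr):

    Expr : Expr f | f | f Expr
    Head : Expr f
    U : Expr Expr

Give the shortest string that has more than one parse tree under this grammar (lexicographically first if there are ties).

length 1: no string has ≥2 trees
length 2: f f has 2 parse trees

Two derivations of f f:
  Expr ⇒ Expr f ⇒ f f
  Expr ⇒ f Expr ⇒ f f

f f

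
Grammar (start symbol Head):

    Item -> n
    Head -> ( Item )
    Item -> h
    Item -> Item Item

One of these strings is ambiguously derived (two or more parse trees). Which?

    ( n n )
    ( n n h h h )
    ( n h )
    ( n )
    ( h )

( n n h h h )

( n n ): 1 tree
( n n h h h ): 14 trees
( n h ): 1 tree
( n ): 1 tree
( h ): 1 tree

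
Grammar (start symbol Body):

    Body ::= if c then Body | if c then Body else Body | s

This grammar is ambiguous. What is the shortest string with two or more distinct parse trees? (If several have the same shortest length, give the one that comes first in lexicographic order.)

if c then if c then s else s

length 1: no string has ≥2 trees
length 4: no string has ≥2 trees
length 6: no string has ≥2 trees
length 7: no string has ≥2 trees
length 9: if c then if c then s else s has 2 parse trees

Two derivations of if c then if c then s else s:
  Body ⇒ if c then Body ⇒ if c then if c then Body else Body ⇒ if c then if c then s else Body ⇒ if c then if c then s else s
  Body ⇒ if c then Body else Body ⇒ if c then if c then Body else Body ⇒ if c then if c then s else Body ⇒ if c then if c then s else s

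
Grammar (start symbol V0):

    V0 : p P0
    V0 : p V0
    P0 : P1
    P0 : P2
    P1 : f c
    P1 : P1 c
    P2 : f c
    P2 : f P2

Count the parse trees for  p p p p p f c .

Parse trees for p p p p p f c:
  [V0 p [V0 p [V0 p [V0 p [V0 p [P0 [P1 f c]]]]]]]
  [V0 p [V0 p [V0 p [V0 p [V0 p [P0 [P2 f c]]]]]]]

2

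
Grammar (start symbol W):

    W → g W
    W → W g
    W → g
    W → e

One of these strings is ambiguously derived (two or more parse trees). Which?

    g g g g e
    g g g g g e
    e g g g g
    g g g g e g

g g g g e g

g g g g e: 1 tree
g g g g g e: 1 tree
e g g g g: 1 tree
g g g g e g: 5 trees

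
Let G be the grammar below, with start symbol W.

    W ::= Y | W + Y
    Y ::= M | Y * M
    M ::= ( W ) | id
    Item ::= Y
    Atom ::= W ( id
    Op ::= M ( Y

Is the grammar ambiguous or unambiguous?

Unambiguous

Only W, Y, M are reachable from W; ignoring the rest: The grammar is stratified — W handles '+' (left-recursive), Y handles '*', M atoms. Each operator has a fixed associativity and precedence level, so every string has one parse.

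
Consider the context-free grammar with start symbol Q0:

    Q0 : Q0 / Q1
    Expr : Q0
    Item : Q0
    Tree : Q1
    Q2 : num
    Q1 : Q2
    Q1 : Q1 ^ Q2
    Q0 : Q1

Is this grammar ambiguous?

Only Q0, Q1, Q2 are reachable from Q0; ignoring the rest: Q0 → Q0 / Q1 | Q1  ;  Q1 → Q1 ^ Q2 | Q2  — a left-associative chain with Q2 at the bottom. Each string factors uniquely by precedence.

Unambiguous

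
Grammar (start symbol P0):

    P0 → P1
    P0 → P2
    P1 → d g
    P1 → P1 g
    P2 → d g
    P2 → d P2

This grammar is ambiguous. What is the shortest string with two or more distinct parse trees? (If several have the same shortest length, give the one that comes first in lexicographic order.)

length 2: d g has 2 parse trees

Two derivations of d g:
  P0 ⇒ P1 ⇒ d g
  P0 ⇒ P2 ⇒ d g

d g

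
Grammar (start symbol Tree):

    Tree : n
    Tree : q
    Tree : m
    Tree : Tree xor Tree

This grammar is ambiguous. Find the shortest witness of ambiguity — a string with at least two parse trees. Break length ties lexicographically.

length 1: no string has ≥2 trees
length 3: no string has ≥2 trees
length 5: m xor m xor m has 2 parse trees

Two derivations of m xor m xor m:
  Tree ⇒ Tree xor Tree ⇒ m xor Tree ⇒ m xor Tree xor Tree ⇒ m xor m xor Tree ⇒ m xor m xor m
  Tree ⇒ Tree xor Tree ⇒ Tree xor Tree xor Tree ⇒ m xor Tree xor Tree ⇒ m xor m xor Tree ⇒ m xor m xor m

m xor m xor m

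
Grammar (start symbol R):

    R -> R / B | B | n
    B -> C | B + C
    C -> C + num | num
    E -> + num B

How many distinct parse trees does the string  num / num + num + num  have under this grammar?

4

Parse trees for num / num + num + num:
  [R [R [B [C num]]] / [B [C [C [C num] + num] + num]]]
  [R [R [B [C num]]] / [B [B [C num]] + [C [C num] + num]]]
  [R [R [B [C num]]] / [B [B [C [C num] + num]] + [C num]]]
  [R [R [B [C num]]] / [B [B [B [C num]] + [C num]] + [C num]]]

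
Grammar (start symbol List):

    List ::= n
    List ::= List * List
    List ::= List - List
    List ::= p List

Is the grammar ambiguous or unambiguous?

Witness: p n * n

Derivation 1: List ⇒ List * List ⇒ p List * List ⇒ p n * List ⇒ p n * n
Derivation 2: List ⇒ p List ⇒ p List * List ⇒ p n * List ⇒ p n * n

Two distinct leftmost derivations for the same string.

Ambiguous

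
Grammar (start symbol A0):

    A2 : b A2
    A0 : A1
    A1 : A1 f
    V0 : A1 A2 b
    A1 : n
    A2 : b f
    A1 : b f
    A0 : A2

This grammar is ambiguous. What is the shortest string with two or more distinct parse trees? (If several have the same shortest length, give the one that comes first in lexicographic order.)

length 1: no string has ≥2 trees
length 2: b f has 2 parse trees

Two derivations of b f:
  A0 ⇒ A1 ⇒ b f
  A0 ⇒ A2 ⇒ b f

b f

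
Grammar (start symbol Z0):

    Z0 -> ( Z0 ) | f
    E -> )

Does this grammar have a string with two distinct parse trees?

Unambiguous

Only Z0 is reachable from Z0; ignoring the rest: L(Z0) is { openⁿ atom closeⁿ : n ≥ 0 }. The bracket depth fixes n, and the derivation is forced at every step.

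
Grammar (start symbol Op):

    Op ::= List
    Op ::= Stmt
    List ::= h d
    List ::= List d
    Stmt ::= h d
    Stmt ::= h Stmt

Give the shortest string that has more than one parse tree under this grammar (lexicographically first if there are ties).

h d

length 2: h d has 2 parse trees

Two derivations of h d:
  Op ⇒ List ⇒ h d
  Op ⇒ Stmt ⇒ h d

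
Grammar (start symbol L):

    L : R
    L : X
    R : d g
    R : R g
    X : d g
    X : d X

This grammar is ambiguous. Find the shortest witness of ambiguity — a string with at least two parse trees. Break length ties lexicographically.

length 2: d g has 2 parse trees

Two derivations of d g:
  L ⇒ R ⇒ d g
  L ⇒ X ⇒ d g

d g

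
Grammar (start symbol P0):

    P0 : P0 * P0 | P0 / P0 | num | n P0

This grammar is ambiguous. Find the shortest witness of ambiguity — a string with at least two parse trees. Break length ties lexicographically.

n num * num

length 1: no string has ≥2 trees
length 2: no string has ≥2 trees
length 3: no string has ≥2 trees
length 4: n num * num has 2 parse trees

Two derivations of n num * num:
  P0 ⇒ P0 * P0 ⇒ n P0 * P0 ⇒ n num * P0 ⇒ n num * num
  P0 ⇒ n P0 ⇒ n P0 * P0 ⇒ n num * P0 ⇒ n num * num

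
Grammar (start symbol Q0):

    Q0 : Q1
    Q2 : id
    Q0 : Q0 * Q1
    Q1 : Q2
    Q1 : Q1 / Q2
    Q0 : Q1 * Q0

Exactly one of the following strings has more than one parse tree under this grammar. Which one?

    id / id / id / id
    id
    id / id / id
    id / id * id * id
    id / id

id / id * id * id

id / id / id / id: 1 tree
id: 1 tree
id / id / id: 1 tree
id / id * id * id: 4 trees
id / id: 1 tree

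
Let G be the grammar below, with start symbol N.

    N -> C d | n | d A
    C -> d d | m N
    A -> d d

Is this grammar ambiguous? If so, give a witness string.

Witness: d d d

Derivation 1: N ⇒ C d ⇒ d d d
Derivation 2: N ⇒ d A ⇒ d d d

Two distinct leftmost derivations for the same string.

Ambiguous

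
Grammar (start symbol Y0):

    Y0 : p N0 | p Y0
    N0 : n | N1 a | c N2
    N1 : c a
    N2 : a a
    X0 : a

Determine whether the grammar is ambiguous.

Witness: p c a a

Derivation 1: Y0 ⇒ p N0 ⇒ p N1 a ⇒ p c a a
Derivation 2: Y0 ⇒ p N0 ⇒ p c N2 ⇒ p c a a

Two distinct leftmost derivations for the same string.

Ambiguous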